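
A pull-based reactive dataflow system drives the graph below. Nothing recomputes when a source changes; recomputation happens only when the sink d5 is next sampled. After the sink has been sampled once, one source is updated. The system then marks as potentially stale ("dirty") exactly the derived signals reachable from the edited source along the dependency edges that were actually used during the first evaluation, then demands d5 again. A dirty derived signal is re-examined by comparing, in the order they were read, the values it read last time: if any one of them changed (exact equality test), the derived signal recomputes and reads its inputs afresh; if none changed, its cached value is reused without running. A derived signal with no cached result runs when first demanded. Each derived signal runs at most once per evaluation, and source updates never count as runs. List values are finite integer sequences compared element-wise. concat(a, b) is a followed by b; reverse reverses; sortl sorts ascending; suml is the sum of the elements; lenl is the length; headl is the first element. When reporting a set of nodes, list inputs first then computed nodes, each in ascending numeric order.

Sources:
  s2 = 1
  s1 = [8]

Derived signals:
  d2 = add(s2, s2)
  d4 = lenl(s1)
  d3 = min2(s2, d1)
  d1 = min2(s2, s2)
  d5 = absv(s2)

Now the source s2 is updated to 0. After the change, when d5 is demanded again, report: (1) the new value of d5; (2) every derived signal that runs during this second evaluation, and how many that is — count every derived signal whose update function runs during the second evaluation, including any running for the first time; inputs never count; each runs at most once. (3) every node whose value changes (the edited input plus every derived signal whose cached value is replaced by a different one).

First evaluation (everything demanded from the output):
  d5 = absv(1) = 1

Propagation after the edit:
  d5: runs — s2 1->0; result 0.

New value of d5: 0.
Derived signals that run: d5 — 1 in total.
Values that change: s2, d5.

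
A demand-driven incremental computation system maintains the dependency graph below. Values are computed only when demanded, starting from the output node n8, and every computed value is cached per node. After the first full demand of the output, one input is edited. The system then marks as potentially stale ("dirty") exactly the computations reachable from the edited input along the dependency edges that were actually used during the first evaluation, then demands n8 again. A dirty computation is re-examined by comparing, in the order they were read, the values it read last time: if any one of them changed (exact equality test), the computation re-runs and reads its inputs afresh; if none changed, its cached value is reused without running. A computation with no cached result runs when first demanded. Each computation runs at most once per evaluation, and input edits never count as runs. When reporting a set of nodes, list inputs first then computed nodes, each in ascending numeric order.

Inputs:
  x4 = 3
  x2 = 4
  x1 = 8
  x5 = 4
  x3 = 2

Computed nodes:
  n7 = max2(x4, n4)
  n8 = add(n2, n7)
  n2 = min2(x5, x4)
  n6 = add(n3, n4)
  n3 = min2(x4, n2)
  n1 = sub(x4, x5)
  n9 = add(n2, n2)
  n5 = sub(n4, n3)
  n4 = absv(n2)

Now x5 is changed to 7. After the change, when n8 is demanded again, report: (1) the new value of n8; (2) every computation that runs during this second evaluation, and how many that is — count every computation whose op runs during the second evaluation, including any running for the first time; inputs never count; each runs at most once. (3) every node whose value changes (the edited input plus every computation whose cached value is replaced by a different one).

New value of n8: 6.
Computations that run: n2 — 1 in total.
Values that change: x5.
Key observation: the change is absorbed at n2 — it re-runs but produces the same value, and the output's value is unchanged.

First evaluation (everything demanded from the output):
  n2 = min2(4, 3) = 3
  n4 = absv(3) = 3
  n7 = max2(3, 3) = 3
  n8 = add(3, 3) = 6

Propagation after the edit:
  n2: runs — x5 4->7; result 3 (same value as before).
  n4: checked — values it read are unchanged (n2 unchanged); reused cached 3 without running.
  n7: checked — values it read are unchanged (x4 unchanged, n4 unchanged); reused cached 3 without running.
  n8: checked — values it read are unchanged (n2 unchanged, n7 unchanged); reused cached 6 without running.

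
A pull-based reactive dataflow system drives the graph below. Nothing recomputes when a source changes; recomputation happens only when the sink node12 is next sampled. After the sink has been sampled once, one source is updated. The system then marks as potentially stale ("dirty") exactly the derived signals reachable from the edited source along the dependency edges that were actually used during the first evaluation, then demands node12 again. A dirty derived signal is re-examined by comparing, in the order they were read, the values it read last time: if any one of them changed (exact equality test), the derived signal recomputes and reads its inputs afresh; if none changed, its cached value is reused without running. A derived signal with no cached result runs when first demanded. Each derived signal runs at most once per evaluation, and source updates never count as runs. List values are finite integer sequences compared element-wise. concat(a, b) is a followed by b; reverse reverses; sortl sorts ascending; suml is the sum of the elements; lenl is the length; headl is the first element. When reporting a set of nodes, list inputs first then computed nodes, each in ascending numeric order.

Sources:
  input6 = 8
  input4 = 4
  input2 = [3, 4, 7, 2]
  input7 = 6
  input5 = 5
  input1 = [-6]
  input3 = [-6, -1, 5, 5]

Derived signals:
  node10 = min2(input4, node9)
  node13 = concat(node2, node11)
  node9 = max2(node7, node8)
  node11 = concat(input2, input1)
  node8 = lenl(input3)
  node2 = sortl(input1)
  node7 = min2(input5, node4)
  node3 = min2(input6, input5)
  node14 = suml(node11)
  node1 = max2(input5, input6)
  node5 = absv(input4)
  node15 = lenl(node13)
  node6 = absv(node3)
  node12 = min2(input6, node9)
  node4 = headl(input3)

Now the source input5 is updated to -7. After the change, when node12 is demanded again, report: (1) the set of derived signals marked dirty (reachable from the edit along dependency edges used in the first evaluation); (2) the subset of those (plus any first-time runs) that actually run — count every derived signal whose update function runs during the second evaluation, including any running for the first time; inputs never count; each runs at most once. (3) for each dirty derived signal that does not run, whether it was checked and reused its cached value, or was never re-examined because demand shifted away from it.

First evaluation (everything demanded from the output):
  node4 = headl([-6, -1, 5, 5]) = -6
  node7 = min2(5, -6) = -6
  node8 = lenl([-6, -1, 5, 5]) = 4
  node9 = max2(-6, 4) = 4
  node12 = min2(8, 4) = 4

Propagation after the edit:
  node7: runs — input5 5->-7; result -7.
  node9: runs — node7 -6->-7; result 4 (same value as before).
  node12: checked — values it read are unchanged (input6 unchanged, node9 unchanged); reused cached 4 without running.

Key observation: the change is absorbed at node9 — it re-runs but produces the same value, and the output's value is unchanged.

Marked dirty: node7, node9, node12.
Derived signals that run: node7, node9 — 2 in total.
Checked but reused from cache: node12.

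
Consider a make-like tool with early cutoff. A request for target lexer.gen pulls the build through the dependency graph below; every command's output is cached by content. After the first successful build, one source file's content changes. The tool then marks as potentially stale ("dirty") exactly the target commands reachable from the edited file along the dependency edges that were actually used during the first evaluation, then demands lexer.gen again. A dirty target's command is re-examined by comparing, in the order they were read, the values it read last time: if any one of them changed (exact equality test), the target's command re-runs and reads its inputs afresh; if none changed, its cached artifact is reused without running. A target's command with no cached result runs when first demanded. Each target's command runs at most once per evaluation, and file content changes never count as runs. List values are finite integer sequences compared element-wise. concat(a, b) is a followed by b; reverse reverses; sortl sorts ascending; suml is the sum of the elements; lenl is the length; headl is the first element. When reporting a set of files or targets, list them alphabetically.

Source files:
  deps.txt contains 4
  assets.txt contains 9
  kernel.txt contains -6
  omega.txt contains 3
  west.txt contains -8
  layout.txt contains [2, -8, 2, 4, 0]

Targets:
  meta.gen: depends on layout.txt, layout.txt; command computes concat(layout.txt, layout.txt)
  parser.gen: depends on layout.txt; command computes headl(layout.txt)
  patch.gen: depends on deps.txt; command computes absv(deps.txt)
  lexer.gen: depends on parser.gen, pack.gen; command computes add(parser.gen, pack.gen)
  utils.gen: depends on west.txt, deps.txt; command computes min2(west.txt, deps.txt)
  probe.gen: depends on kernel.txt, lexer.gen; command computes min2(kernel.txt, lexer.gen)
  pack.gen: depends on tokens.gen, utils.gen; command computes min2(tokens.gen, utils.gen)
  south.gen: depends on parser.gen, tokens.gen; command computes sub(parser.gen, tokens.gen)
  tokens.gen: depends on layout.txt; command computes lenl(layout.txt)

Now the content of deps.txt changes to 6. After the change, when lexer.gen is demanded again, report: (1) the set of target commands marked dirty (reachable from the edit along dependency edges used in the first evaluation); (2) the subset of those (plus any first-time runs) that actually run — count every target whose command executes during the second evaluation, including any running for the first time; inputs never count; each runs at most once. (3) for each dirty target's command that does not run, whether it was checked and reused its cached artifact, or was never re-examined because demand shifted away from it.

First demand of the output computes:
  parser.gen = headl([2, -8, 2, 4, 0]) = 2
  tokens.gen = lenl([2, -8, 2, 4, 0]) = 5
  utils.gen = min2(-8, 4) = -8
  pack.gen = min2(5, -8) = -8
  lexer.gen = add(2, -8) = -6

After the edit, cleaning proceeds:
  utils.gen: a read changed (deps.txt 4->6) — executes, giving -8 — identical to its old value.
  pack.gen: dirty, but its reads are unchanged (tokens.gen unchanged, utils.gen unchanged); cached -8 stands.
  lexer.gen: dirty, but its reads are unchanged (parser.gen unchanged, pack.gen unchanged); cached -6 stands.

Note the absorption at utils.gen: it re-runs yet its value is the same, leaving the output's value untouched.

The edit dirties: lexer.gen, pack.gen, utils.gen.
1 target commands run: utils.gen.
Cache hits after checking: lexer.gen, pack.gen.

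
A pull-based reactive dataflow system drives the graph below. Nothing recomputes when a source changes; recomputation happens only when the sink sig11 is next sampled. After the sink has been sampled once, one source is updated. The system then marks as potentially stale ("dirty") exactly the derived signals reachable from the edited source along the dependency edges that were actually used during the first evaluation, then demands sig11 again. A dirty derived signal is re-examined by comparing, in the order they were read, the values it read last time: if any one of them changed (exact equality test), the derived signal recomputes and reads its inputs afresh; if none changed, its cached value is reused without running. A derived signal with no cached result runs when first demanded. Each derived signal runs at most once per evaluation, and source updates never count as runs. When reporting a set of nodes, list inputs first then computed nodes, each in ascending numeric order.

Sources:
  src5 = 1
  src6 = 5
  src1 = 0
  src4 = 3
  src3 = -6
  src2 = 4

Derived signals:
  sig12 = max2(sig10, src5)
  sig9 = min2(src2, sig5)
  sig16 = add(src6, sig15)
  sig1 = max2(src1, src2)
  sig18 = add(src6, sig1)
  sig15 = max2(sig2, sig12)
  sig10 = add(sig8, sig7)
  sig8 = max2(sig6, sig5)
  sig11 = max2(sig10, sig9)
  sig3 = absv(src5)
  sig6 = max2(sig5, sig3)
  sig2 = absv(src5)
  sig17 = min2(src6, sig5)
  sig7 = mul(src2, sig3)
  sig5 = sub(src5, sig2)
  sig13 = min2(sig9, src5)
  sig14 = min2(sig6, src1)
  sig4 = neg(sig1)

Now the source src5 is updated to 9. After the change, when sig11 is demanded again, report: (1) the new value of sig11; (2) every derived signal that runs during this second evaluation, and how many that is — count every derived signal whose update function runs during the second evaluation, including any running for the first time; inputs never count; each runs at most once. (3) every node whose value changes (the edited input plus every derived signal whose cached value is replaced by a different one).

New value of sig11: 45.
Derived signals that run: sig2, sig3, sig5, sig6, sig7, sig8, sig10, sig11 — 8 in total.
Values that change: src5, sig2, sig3, sig6, sig7, sig8, sig10, sig11.
Key observation: the cutoff stops propagation at sig9 — its inputs' values are unchanged, so it reuses its cache.

First evaluation (everything demanded from the output):
  sig2 = absv(1) = 1
  sig3 = absv(1) = 1
  sig5 = sub(1, 1) = 0
  sig6 = max2(0, 1) = 1
  sig7 = mul(4, 1) = 4
  sig8 = max2(1, 0) = 1
  sig9 = min2(4, 0) = 0
  sig10 = add(1, 4) = 5
  sig11 = max2(5, 0) = 5

Propagation after the edit:
  sig2: runs — src5 1->9; result 9.
  sig3: runs — src5 1->9; result 9.
  sig5: runs — src5 1->9; sig2 1->9; result 0 (same value as before).
  sig6: runs — sig3 1->9; result 9.
  sig7: runs — sig3 1->9; result 36.
  sig8: runs — sig6 1->9; result 9.
  sig9: checked — values it read are unchanged (src2 unchanged, sig5 unchanged); reused cached 0 without running.
  sig10: runs — sig8 1->9; sig7 4->36; result 45.
  sig11: runs — sig10 5->45; result 45.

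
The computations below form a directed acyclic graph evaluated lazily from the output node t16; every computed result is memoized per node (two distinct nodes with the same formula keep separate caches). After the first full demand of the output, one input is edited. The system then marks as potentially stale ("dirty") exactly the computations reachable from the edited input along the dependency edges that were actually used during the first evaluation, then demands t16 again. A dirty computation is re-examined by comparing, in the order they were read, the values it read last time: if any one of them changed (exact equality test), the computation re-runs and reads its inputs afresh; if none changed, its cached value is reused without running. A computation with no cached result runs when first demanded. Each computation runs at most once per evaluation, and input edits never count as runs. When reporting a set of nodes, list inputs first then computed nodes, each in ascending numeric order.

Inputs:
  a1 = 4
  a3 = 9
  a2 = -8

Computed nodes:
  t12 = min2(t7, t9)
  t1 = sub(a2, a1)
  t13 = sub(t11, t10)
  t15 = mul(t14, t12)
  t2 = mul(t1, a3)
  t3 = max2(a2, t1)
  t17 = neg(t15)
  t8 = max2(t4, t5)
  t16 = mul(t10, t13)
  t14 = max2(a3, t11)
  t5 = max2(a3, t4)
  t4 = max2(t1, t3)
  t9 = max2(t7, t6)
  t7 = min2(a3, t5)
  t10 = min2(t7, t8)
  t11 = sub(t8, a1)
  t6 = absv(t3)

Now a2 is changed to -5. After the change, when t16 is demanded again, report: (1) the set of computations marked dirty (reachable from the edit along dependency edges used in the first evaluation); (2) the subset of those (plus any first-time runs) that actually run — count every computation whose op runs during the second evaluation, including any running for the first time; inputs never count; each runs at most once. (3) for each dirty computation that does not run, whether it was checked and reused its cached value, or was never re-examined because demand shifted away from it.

The edit dirties: t1, t3, t4, t5, t7, t8, t10, t11, t13, t16.
5 computations run: t1, t3, t4, t5, t8.
Cache hits after checking: t7, t10, t11, t13, t16.
Note where the cutoff bites: t7 is checked, finds nothing changed, and keeps its cache.

First demand of the output computes:
  t1 = sub(-8, 4) = -12
  t3 = max2(-8, -12) = -8
  t4 = max2(-12, -8) = -8
  t5 = max2(9, -8) = 9
  t7 = min2(9, 9) = 9
  t8 = max2(-8, 9) = 9
  t10 = min2(9, 9) = 9
  t11 = sub(9, 4) = 5
  t13 = sub(5, 9) = -4
  t16 = mul(9, -4) = -36

After the edit, cleaning proceeds:
  t1: a read changed (a2 -8->-5) — executes, giving -9.
  t3: a read changed (a2 -8->-5; t1 -12->-9) — executes, giving -5.
  t4: a read changed (t1 -12->-9; t3 -8->-5) — executes, giving -5.
  t5: a read changed (t4 -8->-5) — executes, giving 9 — identical to its old value.
  t7: dirty, but its reads are unchanged (a3 unchanged, t5 unchanged); cached 9 stands.
  t8: a read changed (t4 -8->-5) — executes, giving 9 — identical to its old value.
  t10: dirty, but its reads are unchanged (t7 unchanged, t8 unchanged); cached 9 stands.
  t11: dirty, but its reads are unchanged (t8 unchanged, a1 unchanged); cached 5 stands.
  t13: dirty, but its reads are unchanged (t11 unchanged, t10 unchanged); cached -4 stands.
  t16: dirty, but its reads are unchanged (t10 unchanged, t13 unchanged); cached -36 stands.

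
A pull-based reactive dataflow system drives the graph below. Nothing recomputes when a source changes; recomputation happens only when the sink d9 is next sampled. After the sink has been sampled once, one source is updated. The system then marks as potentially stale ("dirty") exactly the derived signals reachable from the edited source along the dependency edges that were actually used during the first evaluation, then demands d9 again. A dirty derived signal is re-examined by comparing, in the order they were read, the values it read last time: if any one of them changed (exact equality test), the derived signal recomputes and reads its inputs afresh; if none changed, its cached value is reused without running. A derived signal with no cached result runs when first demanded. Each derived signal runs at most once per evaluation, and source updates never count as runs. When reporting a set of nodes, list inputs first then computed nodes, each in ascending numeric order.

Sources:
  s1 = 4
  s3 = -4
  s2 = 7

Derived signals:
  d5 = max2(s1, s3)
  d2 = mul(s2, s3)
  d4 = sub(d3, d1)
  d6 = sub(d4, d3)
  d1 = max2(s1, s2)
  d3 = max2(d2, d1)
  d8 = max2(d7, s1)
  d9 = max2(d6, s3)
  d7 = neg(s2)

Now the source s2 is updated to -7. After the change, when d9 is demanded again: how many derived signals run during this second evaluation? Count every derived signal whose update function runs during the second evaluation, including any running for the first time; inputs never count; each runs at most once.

Derived signals that run: d1, d2, d3, d4, d6, d9 — 6 in total.

First evaluation (everything demanded from the output):
  d1 = max2(4, 7) = 7
  d2 = mul(7, -4) = -28
  d3 = max2(-28, 7) = 7
  d4 = sub(7, 7) = 0
  d6 = sub(0, 7) = -7
  d9 = max2(-7, -4) = -4

Propagation after the edit:
  d1: runs — s2 7->-7; result 4.
  d2: runs — s2 7->-7; result 28.
  d3: runs — d2 -28->28; d1 7->4; result 28.
  d4: runs — d3 7->28; d1 7->4; result 24.
  d6: runs — d4 0->24; d3 7->28; result -4.
  d9: runs — d6 -7->-4; result -4 (same value as before).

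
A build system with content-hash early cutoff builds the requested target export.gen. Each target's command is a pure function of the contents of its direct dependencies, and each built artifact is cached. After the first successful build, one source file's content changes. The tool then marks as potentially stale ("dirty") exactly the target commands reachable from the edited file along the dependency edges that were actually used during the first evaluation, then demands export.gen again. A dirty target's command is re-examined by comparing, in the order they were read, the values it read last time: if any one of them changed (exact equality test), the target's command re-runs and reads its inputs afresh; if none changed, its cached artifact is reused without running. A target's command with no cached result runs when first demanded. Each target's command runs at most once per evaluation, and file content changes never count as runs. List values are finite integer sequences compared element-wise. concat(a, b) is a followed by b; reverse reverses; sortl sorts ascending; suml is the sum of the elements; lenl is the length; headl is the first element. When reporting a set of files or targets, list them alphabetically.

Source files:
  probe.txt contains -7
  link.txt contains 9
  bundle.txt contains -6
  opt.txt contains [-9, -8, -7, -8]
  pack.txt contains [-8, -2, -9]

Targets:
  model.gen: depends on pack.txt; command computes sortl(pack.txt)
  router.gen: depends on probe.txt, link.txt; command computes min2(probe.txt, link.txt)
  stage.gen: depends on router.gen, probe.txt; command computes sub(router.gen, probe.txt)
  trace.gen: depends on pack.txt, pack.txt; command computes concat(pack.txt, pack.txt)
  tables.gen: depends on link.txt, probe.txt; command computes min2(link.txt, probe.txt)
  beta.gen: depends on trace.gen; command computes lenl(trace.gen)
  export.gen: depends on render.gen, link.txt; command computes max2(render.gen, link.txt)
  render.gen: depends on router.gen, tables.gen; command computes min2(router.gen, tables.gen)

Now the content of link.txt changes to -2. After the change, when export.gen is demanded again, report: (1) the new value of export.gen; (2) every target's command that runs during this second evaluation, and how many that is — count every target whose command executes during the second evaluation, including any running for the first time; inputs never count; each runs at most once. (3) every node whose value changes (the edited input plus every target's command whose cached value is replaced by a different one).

First evaluation (everything demanded from the output):
  router.gen = min2(-7, 9) = -7
  tables.gen = min2(9, -7) = -7
  render.gen = min2(-7, -7) = -7
  export.gen = max2(-7, 9) = 9

Propagation after the edit:
  router.gen: runs — link.txt 9->-2; result -7 (same value as before).
  tables.gen: runs — link.txt 9->-2; result -7 (same value as before).
  render.gen: checked — values it read are unchanged (router.gen unchanged, tables.gen unchanged); reused cached -7 without running.
  export.gen: runs — link.txt 9->-2; result -2.

Key observation: the cutoff stops propagation at render.gen — its inputs' values are unchanged, so it reuses its cache.

New value of export.gen: -2.
Target commands that run: export.gen, router.gen, tables.gen — 3 in total.
Values that change: export.gen, link.txt.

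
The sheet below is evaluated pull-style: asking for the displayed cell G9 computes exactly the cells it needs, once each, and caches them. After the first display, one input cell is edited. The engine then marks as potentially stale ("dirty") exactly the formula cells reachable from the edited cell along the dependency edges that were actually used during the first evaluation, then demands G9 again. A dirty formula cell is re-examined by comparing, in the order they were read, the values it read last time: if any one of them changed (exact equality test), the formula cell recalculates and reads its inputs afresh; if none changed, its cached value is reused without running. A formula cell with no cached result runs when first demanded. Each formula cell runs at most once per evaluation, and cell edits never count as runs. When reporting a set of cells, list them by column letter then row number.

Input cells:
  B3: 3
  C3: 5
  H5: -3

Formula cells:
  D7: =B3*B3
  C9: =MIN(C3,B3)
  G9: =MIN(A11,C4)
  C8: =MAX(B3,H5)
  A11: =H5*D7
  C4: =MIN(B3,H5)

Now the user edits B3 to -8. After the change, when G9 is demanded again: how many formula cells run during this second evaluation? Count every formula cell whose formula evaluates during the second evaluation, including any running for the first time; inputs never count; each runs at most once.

4 formula cells run: A11, C4, D7, G9.

First demand of the output computes:
  C4 = MIN(3, -3) = -3
  D7 = 3 * 3 = 9
  A11 = -3 * 9 = -27
  G9 = MIN(-27, -3) = -27

After the edit, cleaning proceeds:
  C4: a read changed (B3 3->-8) — executes, giving -8.
  D7: a read changed (B3 3->-8; B3 3->-8) — executes, giving 64.
  A11: a read changed (D7 9->64) — executes, giving -192.
  G9: a read changed (A11 -27->-192; C4 -3->-8) — executes, giving -192.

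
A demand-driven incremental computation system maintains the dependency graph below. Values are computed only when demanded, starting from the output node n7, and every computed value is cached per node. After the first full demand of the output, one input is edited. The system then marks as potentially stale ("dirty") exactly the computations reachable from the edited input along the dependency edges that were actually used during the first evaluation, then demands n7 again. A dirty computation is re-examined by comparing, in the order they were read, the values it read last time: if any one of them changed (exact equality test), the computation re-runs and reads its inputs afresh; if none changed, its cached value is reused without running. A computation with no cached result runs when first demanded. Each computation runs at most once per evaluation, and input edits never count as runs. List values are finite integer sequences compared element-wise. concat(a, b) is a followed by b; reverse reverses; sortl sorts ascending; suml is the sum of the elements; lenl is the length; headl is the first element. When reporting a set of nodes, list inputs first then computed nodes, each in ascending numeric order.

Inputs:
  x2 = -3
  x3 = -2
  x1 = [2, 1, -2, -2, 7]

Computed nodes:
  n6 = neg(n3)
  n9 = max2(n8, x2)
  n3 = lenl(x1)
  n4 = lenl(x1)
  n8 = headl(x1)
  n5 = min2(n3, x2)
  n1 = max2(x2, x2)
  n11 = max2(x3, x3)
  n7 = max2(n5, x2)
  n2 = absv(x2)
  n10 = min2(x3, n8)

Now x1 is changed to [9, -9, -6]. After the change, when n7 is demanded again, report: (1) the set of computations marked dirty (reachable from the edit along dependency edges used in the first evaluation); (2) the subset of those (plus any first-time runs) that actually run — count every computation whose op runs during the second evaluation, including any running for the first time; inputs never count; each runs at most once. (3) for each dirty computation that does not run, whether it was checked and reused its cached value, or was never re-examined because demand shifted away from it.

Marked dirty: n3, n5, n7.
Computations that run: n3, n5 — 2 in total.
Checked but reused from cache: n7.
Key observation: the change is absorbed at n5 — it re-runs but produces the same value, and the output's value is unchanged.

First evaluation (everything demanded from the output):
  n3 = lenl([2, 1, -2, -2, 7]) = 5
  n5 = min2(5, -3) = -3
  n7 = max2(-3, -3) = -3

Propagation after the edit:
  n3: runs — x1 [2, 1, -2, -2, 7]->[9, -9, -6]; result 3.
  n5: runs — n3 5->3; result -3 (same value as before).
  n7: checked — values it read are unchanged (n5 unchanged, x2 unchanged); reused cached -3 without running.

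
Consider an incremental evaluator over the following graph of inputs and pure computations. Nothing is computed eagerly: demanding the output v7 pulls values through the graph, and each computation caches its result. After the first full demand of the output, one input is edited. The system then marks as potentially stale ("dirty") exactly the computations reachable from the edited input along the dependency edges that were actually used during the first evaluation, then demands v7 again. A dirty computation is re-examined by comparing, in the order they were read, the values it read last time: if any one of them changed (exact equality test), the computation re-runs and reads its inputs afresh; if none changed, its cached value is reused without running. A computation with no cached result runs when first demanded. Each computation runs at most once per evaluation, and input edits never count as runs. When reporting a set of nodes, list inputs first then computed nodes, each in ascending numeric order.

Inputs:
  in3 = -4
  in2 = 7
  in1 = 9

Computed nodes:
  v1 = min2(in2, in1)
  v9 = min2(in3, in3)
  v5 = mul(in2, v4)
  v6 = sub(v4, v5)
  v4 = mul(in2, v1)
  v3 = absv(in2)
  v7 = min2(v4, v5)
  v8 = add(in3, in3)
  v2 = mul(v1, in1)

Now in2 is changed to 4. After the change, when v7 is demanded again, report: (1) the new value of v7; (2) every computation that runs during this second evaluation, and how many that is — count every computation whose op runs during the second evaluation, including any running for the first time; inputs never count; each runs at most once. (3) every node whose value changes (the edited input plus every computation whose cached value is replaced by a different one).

Initial pass — values computed on the first demand:
  v1 = min2(7, 9) = 7
  v4 = mul(7, 7) = 49
  v5 = mul(7, 49) = 343
  v7 = min2(49, 343) = 49

Second demand — change propagation:
  v1: re-runs because in2 7->4; new result 4.
  v4: re-runs because in2 7->4; v1 7->4; new result 16.
  v5: re-runs because in2 7->4; v4 49->16; new result 64.
  v7: re-runs because v4 49->16; v5 343->64; new result 16.

v7 now evaluates to 16.
Run set: v1, v4, v5, v7 (4 run).
Changed values: in2, v1, v4, v5, v7.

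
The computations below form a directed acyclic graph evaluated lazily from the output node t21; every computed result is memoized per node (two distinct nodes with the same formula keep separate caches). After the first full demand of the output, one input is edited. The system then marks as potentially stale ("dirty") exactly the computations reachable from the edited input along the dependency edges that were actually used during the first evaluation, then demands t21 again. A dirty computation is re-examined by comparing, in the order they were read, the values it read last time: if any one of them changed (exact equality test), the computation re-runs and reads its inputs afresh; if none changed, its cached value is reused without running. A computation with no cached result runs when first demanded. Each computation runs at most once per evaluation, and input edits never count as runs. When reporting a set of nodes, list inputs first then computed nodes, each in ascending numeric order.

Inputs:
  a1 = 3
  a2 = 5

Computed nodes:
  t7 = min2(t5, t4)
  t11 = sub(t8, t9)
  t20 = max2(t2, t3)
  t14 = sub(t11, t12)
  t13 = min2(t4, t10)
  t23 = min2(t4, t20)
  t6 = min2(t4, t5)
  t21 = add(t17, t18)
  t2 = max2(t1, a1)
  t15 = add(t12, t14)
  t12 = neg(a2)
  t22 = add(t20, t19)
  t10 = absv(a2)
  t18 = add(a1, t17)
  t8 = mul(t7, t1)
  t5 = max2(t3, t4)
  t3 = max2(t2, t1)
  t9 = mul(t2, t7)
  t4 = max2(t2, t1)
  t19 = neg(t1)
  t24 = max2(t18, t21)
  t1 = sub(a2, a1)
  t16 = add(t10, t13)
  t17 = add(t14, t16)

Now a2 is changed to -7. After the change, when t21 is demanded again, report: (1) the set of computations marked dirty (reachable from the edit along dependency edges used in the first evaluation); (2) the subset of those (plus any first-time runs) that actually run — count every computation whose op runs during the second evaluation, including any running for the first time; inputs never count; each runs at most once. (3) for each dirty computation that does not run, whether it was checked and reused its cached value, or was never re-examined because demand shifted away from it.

The edit dirties: t1, t2, t3, t4, t5, t7, t8, t9, t10, t11, t12, t13, t14, t16, t17, t18, t21.
14 computations run: t1, t2, t3, t4, t8, t10, t11, t12, t13, t14, t16, t17, t18, t21.
Cache hits after checking: t5, t7, t9.
Note where the cutoff bites: t5 is checked, finds nothing changed, and keeps its cache.

First demand of the output computes:
  t1 = sub(5, 3) = 2
  t2 = max2(2, 3) = 3
  t3 = max2(3, 2) = 3
  t4 = max2(3, 2) = 3
  t5 = max2(3, 3) = 3
  t7 = min2(3, 3) = 3
  t8 = mul(3, 2) = 6
  t9 = mul(3, 3) = 9
  t10 = absv(5) = 5
  t11 = sub(6, 9) = -3
  t12 = neg(5) = -5
  t13 = min2(3, 5) = 3
  t14 = sub(-3, -5) = 2
  t16 = add(5, 3) = 8
  t17 = add(2, 8) = 10
  t18 = add(3, 10) = 13
  t21 = add(10, 13) = 23

After the edit, cleaning proceeds:
  t1: a read changed (a2 5->-7) — executes, giving -10.
  t2: a read changed (t1 2->-10) — executes, giving 3 — identical to its old value.
  t3: a read changed (t1 2->-10) — executes, giving 3 — identical to its old value.
  t4: a read changed (t1 2->-10) — executes, giving 3 — identical to its old value.
  t5: dirty, but its reads are unchanged (t3 unchanged, t4 unchanged); cached 3 stands.
  t7: dirty, but its reads are unchanged (t5 unchanged, t4 unchanged); cached 3 stands.
  t8: a read changed (t1 2->-10) — executes, giving -30.
  t9: dirty, but its reads are unchanged (t2 unchanged, t7 unchanged); cached 9 stands.
  t10: a read changed (a2 5->-7) — executes, giving 7.
  t11: a read changed (t8 6->-30) — executes, giving -39.
  t12: a read changed (a2 5->-7) — executes, giving 7.
  t13: a read changed (t10 5->7) — executes, giving 3 — identical to its old value.
  t14: a read changed (t11 -3->-39; t12 -5->7) — executes, giving -46.
  t16: a read changed (t10 5->7) — executes, giving 10.
  t17: a read changed (t14 2->-46; t16 8->10) — executes, giving -36.
  t18: a read changed (t17 10->-36) — executes, giving -33.
  t21: a read changed (t17 10->-36; t18 13->-33) — executes, giving -69.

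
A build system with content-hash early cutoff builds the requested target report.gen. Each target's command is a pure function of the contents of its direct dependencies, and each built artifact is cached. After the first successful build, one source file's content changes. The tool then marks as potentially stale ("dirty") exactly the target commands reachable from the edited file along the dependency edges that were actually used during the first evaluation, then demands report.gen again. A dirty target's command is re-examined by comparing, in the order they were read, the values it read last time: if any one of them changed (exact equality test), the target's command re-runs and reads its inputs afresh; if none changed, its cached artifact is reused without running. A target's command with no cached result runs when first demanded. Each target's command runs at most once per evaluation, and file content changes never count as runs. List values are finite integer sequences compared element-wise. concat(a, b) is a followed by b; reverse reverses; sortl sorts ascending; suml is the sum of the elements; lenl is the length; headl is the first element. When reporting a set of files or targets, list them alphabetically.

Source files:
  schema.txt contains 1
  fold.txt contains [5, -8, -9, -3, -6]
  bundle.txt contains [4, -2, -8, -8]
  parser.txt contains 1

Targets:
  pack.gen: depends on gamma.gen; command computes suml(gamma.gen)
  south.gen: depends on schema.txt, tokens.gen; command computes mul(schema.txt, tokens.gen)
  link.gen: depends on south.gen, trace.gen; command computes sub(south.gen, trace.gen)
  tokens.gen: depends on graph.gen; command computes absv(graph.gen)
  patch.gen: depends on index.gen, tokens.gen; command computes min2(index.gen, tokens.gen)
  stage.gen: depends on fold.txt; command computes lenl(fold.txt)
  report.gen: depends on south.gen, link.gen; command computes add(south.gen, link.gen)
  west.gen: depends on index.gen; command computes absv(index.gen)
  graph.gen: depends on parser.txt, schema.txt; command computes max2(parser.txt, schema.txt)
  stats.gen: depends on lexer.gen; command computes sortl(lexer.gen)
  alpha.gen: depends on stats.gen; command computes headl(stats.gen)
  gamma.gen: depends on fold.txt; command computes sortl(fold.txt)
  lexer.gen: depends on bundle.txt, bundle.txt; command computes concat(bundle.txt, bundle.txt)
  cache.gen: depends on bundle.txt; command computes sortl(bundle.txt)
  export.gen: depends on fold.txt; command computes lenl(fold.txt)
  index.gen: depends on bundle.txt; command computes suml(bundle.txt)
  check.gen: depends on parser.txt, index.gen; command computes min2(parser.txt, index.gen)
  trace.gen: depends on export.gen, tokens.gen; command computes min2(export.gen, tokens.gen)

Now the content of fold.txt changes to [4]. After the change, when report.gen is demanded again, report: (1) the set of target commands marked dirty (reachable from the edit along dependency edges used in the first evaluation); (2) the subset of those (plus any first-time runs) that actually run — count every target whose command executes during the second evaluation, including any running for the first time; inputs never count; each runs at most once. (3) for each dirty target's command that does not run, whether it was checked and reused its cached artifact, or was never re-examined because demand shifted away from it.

First evaluation (everything demanded from the output):
  export.gen = lenl([5, -8, -9, -3, -6]) = 5
  graph.gen = max2(1, 1) = 1
  tokens.gen = absv(1) = 1
  south.gen = mul(1, 1) = 1
  trace.gen = min2(5, 1) = 1
  link.gen = sub(1, 1) = 0
  report.gen = add(1, 0) = 1

Propagation after the edit:
  export.gen: runs — fold.txt [5, -8, -9, -3, -6]->[4]; result 1.
  trace.gen: runs — export.gen 5->1; result 1 (same value as before).
  link.gen: checked — values it read are unchanged (south.gen unchanged, trace.gen unchanged); reused cached 0 without running.
  report.gen: checked — values it read are unchanged (south.gen unchanged, link.gen unchanged); reused cached 1 without running.

Key observation: the change is absorbed at trace.gen — it re-runs but produces the same value, and the output's value is unchanged.

Marked dirty: export.gen, link.gen, report.gen, trace.gen.
Target commands that run: export.gen, trace.gen — 2 in total.
Checked but reused from cache: link.gen, report.gen.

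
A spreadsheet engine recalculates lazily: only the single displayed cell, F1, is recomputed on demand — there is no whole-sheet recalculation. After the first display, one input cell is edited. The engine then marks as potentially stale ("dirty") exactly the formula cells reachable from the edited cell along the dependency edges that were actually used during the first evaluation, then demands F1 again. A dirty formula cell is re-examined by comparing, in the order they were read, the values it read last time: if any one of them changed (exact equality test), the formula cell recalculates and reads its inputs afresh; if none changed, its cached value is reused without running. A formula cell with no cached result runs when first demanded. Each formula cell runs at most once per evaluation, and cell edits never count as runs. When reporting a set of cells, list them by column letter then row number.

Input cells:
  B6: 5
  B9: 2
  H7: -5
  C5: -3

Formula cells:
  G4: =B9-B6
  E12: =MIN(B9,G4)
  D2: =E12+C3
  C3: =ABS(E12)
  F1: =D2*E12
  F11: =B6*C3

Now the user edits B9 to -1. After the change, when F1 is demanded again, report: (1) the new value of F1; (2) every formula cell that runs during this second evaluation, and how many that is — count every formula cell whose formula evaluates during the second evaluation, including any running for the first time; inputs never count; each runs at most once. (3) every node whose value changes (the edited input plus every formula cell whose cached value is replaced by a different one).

New value of F1: 0.
Formula cells that run: C3, D2, E12, F1, G4 — 5 in total.
Values that change: B9, C3, E12, G4.

First evaluation (everything demanded from the output):
  G4 = 2 - 5 = -3
  E12 = MIN(2, -3) = -3
  C3 = ABS(-3) = 3
  D2 = -3 + 3 = 0
  F1 = 0 * -3 = 0

Propagation after the edit:
  G4: runs — B9 2->-1; result -6.
  E12: runs — B9 2->-1; G4 -3->-6; result -6.
  C3: runs — E12 -3->-6; result 6.
  D2: runs — E12 -3->-6; C3 3->6; result 0 (same value as before).
  F1: runs — E12 -3->-6; result 0 (same value as before).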